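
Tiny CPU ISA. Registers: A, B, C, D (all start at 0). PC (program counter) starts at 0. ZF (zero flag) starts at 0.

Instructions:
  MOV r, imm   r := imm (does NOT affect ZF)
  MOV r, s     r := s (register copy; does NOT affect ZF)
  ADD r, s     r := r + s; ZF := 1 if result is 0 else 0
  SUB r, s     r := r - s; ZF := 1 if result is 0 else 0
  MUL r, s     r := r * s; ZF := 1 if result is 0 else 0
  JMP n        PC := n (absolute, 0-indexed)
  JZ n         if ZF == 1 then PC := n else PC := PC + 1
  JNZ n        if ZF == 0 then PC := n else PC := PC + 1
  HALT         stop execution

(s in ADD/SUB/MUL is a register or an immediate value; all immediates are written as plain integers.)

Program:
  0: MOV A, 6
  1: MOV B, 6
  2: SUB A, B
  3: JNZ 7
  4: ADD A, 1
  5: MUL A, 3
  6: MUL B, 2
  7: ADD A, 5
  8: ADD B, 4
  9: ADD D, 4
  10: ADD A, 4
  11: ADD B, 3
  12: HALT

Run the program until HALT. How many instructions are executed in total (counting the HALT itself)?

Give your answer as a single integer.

Answer: 13

Derivation:
Step 1: PC=0 exec 'MOV A, 6'. After: A=6 B=0 C=0 D=0 ZF=0 PC=1
Step 2: PC=1 exec 'MOV B, 6'. After: A=6 B=6 C=0 D=0 ZF=0 PC=2
Step 3: PC=2 exec 'SUB A, B'. After: A=0 B=6 C=0 D=0 ZF=1 PC=3
Step 4: PC=3 exec 'JNZ 7'. After: A=0 B=6 C=0 D=0 ZF=1 PC=4
Step 5: PC=4 exec 'ADD A, 1'. After: A=1 B=6 C=0 D=0 ZF=0 PC=5
Step 6: PC=5 exec 'MUL A, 3'. After: A=3 B=6 C=0 D=0 ZF=0 PC=6
Step 7: PC=6 exec 'MUL B, 2'. After: A=3 B=12 C=0 D=0 ZF=0 PC=7
Step 8: PC=7 exec 'ADD A, 5'. After: A=8 B=12 C=0 D=0 ZF=0 PC=8
Step 9: PC=8 exec 'ADD B, 4'. After: A=8 B=16 C=0 D=0 ZF=0 PC=9
Step 10: PC=9 exec 'ADD D, 4'. After: A=8 B=16 C=0 D=4 ZF=0 PC=10
Step 11: PC=10 exec 'ADD A, 4'. After: A=12 B=16 C=0 D=4 ZF=0 PC=11
Step 12: PC=11 exec 'ADD B, 3'. After: A=12 B=19 C=0 D=4 ZF=0 PC=12
Step 13: PC=12 exec 'HALT'. After: A=12 B=19 C=0 D=4 ZF=0 PC=12 HALTED
Total instructions executed: 13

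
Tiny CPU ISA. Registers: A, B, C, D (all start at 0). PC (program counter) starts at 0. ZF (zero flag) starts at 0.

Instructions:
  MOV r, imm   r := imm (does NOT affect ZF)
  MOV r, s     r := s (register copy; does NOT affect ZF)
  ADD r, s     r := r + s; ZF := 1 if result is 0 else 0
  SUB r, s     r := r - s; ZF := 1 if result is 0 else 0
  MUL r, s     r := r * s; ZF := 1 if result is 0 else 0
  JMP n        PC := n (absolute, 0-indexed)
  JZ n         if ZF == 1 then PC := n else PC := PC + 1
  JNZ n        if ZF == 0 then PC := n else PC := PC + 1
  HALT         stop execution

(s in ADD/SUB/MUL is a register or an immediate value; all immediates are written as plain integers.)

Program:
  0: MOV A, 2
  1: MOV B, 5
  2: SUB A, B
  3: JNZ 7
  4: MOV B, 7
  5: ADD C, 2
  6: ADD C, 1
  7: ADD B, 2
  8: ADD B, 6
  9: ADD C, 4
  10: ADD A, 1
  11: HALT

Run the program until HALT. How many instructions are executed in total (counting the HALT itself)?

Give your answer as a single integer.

Answer: 9

Derivation:
Step 1: PC=0 exec 'MOV A, 2'. After: A=2 B=0 C=0 D=0 ZF=0 PC=1
Step 2: PC=1 exec 'MOV B, 5'. After: A=2 B=5 C=0 D=0 ZF=0 PC=2
Step 3: PC=2 exec 'SUB A, B'. After: A=-3 B=5 C=0 D=0 ZF=0 PC=3
Step 4: PC=3 exec 'JNZ 7'. After: A=-3 B=5 C=0 D=0 ZF=0 PC=7
Step 5: PC=7 exec 'ADD B, 2'. After: A=-3 B=7 C=0 D=0 ZF=0 PC=8
Step 6: PC=8 exec 'ADD B, 6'. After: A=-3 B=13 C=0 D=0 ZF=0 PC=9
Step 7: PC=9 exec 'ADD C, 4'. After: A=-3 B=13 C=4 D=0 ZF=0 PC=10
Step 8: PC=10 exec 'ADD A, 1'. After: A=-2 B=13 C=4 D=0 ZF=0 PC=11
Step 9: PC=11 exec 'HALT'. After: A=-2 B=13 C=4 D=0 ZF=0 PC=11 HALTED
Total instructions executed: 9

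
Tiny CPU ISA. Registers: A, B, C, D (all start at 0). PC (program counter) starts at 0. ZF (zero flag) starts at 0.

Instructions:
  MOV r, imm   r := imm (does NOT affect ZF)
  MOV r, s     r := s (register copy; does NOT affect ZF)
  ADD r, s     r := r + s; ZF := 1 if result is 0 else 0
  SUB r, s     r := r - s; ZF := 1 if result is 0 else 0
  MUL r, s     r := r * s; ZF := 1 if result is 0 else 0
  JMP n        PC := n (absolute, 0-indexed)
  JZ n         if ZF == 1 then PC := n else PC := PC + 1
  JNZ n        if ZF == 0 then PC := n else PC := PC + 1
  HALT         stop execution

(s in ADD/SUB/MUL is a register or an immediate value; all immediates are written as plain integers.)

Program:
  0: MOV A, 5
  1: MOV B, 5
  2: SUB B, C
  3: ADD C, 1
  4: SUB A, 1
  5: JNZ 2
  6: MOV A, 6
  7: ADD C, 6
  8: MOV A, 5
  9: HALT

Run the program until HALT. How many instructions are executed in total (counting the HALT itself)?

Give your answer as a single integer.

Answer: 26

Derivation:
Step 1: PC=0 exec 'MOV A, 5'. After: A=5 B=0 C=0 D=0 ZF=0 PC=1
Step 2: PC=1 exec 'MOV B, 5'. After: A=5 B=5 C=0 D=0 ZF=0 PC=2
Step 3: PC=2 exec 'SUB B, C'. After: A=5 B=5 C=0 D=0 ZF=0 PC=3
Step 4: PC=3 exec 'ADD C, 1'. After: A=5 B=5 C=1 D=0 ZF=0 PC=4
Step 5: PC=4 exec 'SUB A, 1'. After: A=4 B=5 C=1 D=0 ZF=0 PC=5
Step 6: PC=5 exec 'JNZ 2'. After: A=4 B=5 C=1 D=0 ZF=0 PC=2
Step 7: PC=2 exec 'SUB B, C'. After: A=4 B=4 C=1 D=0 ZF=0 PC=3
Step 8: PC=3 exec 'ADD C, 1'. After: A=4 B=4 C=2 D=0 ZF=0 PC=4
Step 9: PC=4 exec 'SUB A, 1'. After: A=3 B=4 C=2 D=0 ZF=0 PC=5
Step 10: PC=5 exec 'JNZ 2'. After: A=3 B=4 C=2 D=0 ZF=0 PC=2
Step 11: PC=2 exec 'SUB B, C'. After: A=3 B=2 C=2 D=0 ZF=0 PC=3
Step 12: PC=3 exec 'ADD C, 1'. After: A=3 B=2 C=3 D=0 ZF=0 PC=4
Step 13: PC=4 exec 'SUB A, 1'. After: A=2 B=2 C=3 D=0 ZF=0 PC=5
Step 14: PC=5 exec 'JNZ 2'. After: A=2 B=2 C=3 D=0 ZF=0 PC=2
Step 15: PC=2 exec 'SUB B, C'. After: A=2 B=-1 C=3 D=0 ZF=0 PC=3
Step 16: PC=3 exec 'ADD C, 1'. After: A=2 B=-1 C=4 D=0 ZF=0 PC=4
Step 17: PC=4 exec 'SUB A, 1'. After: A=1 B=-1 C=4 D=0 ZF=0 PC=5
Step 18: PC=5 exec 'JNZ 2'. After: A=1 B=-1 C=4 D=0 ZF=0 PC=2
Step 19: PC=2 exec 'SUB B, C'. After: A=1 B=-5 C=4 D=0 ZF=0 PC=3
Step 20: PC=3 exec 'ADD C, 1'. After: A=1 B=-5 C=5 D=0 ZF=0 PC=4
Step 21: PC=4 exec 'SUB A, 1'. After: A=0 B=-5 C=5 D=0 ZF=1 PC=5
Step 22: PC=5 exec 'JNZ 2'. After: A=0 B=-5 C=5 D=0 ZF=1 PC=6
Step 23: PC=6 exec 'MOV A, 6'. After: A=6 B=-5 C=5 D=0 ZF=1 PC=7
Step 24: PC=7 exec 'ADD C, 6'. After: A=6 B=-5 C=11 D=0 ZF=0 PC=8
Step 25: PC=8 exec 'MOV A, 5'. After: A=5 B=-5 C=11 D=0 ZF=0 PC=9
Step 26: PC=9 exec 'HALT'. After: A=5 B=-5 C=11 D=0 ZF=0 PC=9 HALTED
Total instructions executed: 26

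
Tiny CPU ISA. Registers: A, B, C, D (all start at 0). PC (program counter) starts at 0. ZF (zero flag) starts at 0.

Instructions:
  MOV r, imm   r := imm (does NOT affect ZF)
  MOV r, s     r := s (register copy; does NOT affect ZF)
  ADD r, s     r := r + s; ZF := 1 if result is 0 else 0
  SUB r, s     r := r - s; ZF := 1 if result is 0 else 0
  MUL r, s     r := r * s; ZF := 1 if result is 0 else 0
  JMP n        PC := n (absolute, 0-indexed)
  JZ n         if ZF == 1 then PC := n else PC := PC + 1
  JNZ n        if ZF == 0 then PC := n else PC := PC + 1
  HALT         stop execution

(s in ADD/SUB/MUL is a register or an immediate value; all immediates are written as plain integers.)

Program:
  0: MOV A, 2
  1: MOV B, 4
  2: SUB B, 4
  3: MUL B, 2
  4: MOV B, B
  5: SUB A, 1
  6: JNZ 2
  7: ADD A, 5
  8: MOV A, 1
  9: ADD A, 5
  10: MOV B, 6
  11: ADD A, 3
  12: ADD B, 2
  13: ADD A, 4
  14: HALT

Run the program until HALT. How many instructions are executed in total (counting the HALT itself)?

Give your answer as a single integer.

Step 1: PC=0 exec 'MOV A, 2'. After: A=2 B=0 C=0 D=0 ZF=0 PC=1
Step 2: PC=1 exec 'MOV B, 4'. After: A=2 B=4 C=0 D=0 ZF=0 PC=2
Step 3: PC=2 exec 'SUB B, 4'. After: A=2 B=0 C=0 D=0 ZF=1 PC=3
Step 4: PC=3 exec 'MUL B, 2'. After: A=2 B=0 C=0 D=0 ZF=1 PC=4
Step 5: PC=4 exec 'MOV B, B'. After: A=2 B=0 C=0 D=0 ZF=1 PC=5
Step 6: PC=5 exec 'SUB A, 1'. After: A=1 B=0 C=0 D=0 ZF=0 PC=6
Step 7: PC=6 exec 'JNZ 2'. After: A=1 B=0 C=0 D=0 ZF=0 PC=2
Step 8: PC=2 exec 'SUB B, 4'. After: A=1 B=-4 C=0 D=0 ZF=0 PC=3
Step 9: PC=3 exec 'MUL B, 2'. After: A=1 B=-8 C=0 D=0 ZF=0 PC=4
Step 10: PC=4 exec 'MOV B, B'. After: A=1 B=-8 C=0 D=0 ZF=0 PC=5
Step 11: PC=5 exec 'SUB A, 1'. After: A=0 B=-8 C=0 D=0 ZF=1 PC=6
Step 12: PC=6 exec 'JNZ 2'. After: A=0 B=-8 C=0 D=0 ZF=1 PC=7
Step 13: PC=7 exec 'ADD A, 5'. After: A=5 B=-8 C=0 D=0 ZF=0 PC=8
Step 14: PC=8 exec 'MOV A, 1'. After: A=1 B=-8 C=0 D=0 ZF=0 PC=9
Step 15: PC=9 exec 'ADD A, 5'. After: A=6 B=-8 C=0 D=0 ZF=0 PC=10
Step 16: PC=10 exec 'MOV B, 6'. After: A=6 B=6 C=0 D=0 ZF=0 PC=11
Step 17: PC=11 exec 'ADD A, 3'. After: A=9 B=6 C=0 D=0 ZF=0 PC=12
Step 18: PC=12 exec 'ADD B, 2'. After: A=9 B=8 C=0 D=0 ZF=0 PC=13
Step 19: PC=13 exec 'ADD A, 4'. After: A=13 B=8 C=0 D=0 ZF=0 PC=14
Step 20: PC=14 exec 'HALT'. After: A=13 B=8 C=0 D=0 ZF=0 PC=14 HALTED
Total instructions executed: 20

Answer: 20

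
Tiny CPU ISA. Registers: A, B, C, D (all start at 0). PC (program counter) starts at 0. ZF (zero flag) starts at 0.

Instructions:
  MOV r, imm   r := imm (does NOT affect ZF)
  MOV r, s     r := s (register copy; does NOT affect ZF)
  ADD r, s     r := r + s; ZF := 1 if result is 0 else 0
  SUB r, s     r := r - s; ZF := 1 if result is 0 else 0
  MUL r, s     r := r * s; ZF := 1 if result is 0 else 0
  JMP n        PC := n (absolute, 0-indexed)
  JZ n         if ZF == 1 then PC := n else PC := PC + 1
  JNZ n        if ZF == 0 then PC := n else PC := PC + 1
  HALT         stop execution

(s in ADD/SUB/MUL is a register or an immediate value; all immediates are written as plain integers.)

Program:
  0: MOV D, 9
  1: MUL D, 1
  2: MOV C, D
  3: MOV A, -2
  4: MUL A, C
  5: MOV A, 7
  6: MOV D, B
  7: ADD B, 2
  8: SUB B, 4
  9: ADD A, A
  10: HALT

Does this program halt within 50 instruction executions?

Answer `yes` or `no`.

Step 1: PC=0 exec 'MOV D, 9'. After: A=0 B=0 C=0 D=9 ZF=0 PC=1
Step 2: PC=1 exec 'MUL D, 1'. After: A=0 B=0 C=0 D=9 ZF=0 PC=2
Step 3: PC=2 exec 'MOV C, D'. After: A=0 B=0 C=9 D=9 ZF=0 PC=3
Step 4: PC=3 exec 'MOV A, -2'. After: A=-2 B=0 C=9 D=9 ZF=0 PC=4
Step 5: PC=4 exec 'MUL A, C'. After: A=-18 B=0 C=9 D=9 ZF=0 PC=5
Step 6: PC=5 exec 'MOV A, 7'. After: A=7 B=0 C=9 D=9 ZF=0 PC=6
Step 7: PC=6 exec 'MOV D, B'. After: A=7 B=0 C=9 D=0 ZF=0 PC=7
Step 8: PC=7 exec 'ADD B, 2'. After: A=7 B=2 C=9 D=0 ZF=0 PC=8
Step 9: PC=8 exec 'SUB B, 4'. After: A=7 B=-2 C=9 D=0 ZF=0 PC=9
Step 10: PC=9 exec 'ADD A, A'. After: A=14 B=-2 C=9 D=0 ZF=0 PC=10
Step 11: PC=10 exec 'HALT'. After: A=14 B=-2 C=9 D=0 ZF=0 PC=10 HALTED

Answer: yes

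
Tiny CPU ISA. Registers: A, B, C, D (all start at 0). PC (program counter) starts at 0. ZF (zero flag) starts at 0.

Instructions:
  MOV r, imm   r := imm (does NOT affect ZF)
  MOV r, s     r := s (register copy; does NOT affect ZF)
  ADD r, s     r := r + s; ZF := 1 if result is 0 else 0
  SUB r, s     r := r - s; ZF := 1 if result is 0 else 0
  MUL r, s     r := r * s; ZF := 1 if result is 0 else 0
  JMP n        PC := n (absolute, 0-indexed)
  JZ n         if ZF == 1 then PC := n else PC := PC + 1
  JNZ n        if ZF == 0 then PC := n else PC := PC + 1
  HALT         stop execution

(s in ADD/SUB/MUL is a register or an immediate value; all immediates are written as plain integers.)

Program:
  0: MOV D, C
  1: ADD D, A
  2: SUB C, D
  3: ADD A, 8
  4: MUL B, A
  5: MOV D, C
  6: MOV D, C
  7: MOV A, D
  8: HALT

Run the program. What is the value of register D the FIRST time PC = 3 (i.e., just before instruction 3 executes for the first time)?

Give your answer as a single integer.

Step 1: PC=0 exec 'MOV D, C'. After: A=0 B=0 C=0 D=0 ZF=0 PC=1
Step 2: PC=1 exec 'ADD D, A'. After: A=0 B=0 C=0 D=0 ZF=1 PC=2
Step 3: PC=2 exec 'SUB C, D'. After: A=0 B=0 C=0 D=0 ZF=1 PC=3
First time PC=3: D=0

0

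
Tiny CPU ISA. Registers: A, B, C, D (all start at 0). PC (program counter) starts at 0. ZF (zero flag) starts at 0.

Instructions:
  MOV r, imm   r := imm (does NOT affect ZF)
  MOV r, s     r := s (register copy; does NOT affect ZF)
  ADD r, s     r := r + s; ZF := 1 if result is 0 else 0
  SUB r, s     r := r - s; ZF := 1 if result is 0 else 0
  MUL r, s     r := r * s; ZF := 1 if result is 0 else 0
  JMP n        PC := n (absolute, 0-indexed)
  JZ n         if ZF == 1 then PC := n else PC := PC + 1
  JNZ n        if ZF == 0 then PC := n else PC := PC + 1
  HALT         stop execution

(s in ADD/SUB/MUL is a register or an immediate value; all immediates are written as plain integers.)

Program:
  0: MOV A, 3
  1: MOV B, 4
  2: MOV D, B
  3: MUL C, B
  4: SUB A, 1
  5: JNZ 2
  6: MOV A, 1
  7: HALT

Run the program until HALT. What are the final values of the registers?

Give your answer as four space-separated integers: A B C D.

Step 1: PC=0 exec 'MOV A, 3'. After: A=3 B=0 C=0 D=0 ZF=0 PC=1
Step 2: PC=1 exec 'MOV B, 4'. After: A=3 B=4 C=0 D=0 ZF=0 PC=2
Step 3: PC=2 exec 'MOV D, B'. After: A=3 B=4 C=0 D=4 ZF=0 PC=3
Step 4: PC=3 exec 'MUL C, B'. After: A=3 B=4 C=0 D=4 ZF=1 PC=4
Step 5: PC=4 exec 'SUB A, 1'. After: A=2 B=4 C=0 D=4 ZF=0 PC=5
Step 6: PC=5 exec 'JNZ 2'. After: A=2 B=4 C=0 D=4 ZF=0 PC=2
Step 7: PC=2 exec 'MOV D, B'. After: A=2 B=4 C=0 D=4 ZF=0 PC=3
Step 8: PC=3 exec 'MUL C, B'. After: A=2 B=4 C=0 D=4 ZF=1 PC=4
Step 9: PC=4 exec 'SUB A, 1'. After: A=1 B=4 C=0 D=4 ZF=0 PC=5
Step 10: PC=5 exec 'JNZ 2'. After: A=1 B=4 C=0 D=4 ZF=0 PC=2
Step 11: PC=2 exec 'MOV D, B'. After: A=1 B=4 C=0 D=4 ZF=0 PC=3
Step 12: PC=3 exec 'MUL C, B'. After: A=1 B=4 C=0 D=4 ZF=1 PC=4
Step 13: PC=4 exec 'SUB A, 1'. After: A=0 B=4 C=0 D=4 ZF=1 PC=5
Step 14: PC=5 exec 'JNZ 2'. After: A=0 B=4 C=0 D=4 ZF=1 PC=6
Step 15: PC=6 exec 'MOV A, 1'. After: A=1 B=4 C=0 D=4 ZF=1 PC=7
Step 16: PC=7 exec 'HALT'. After: A=1 B=4 C=0 D=4 ZF=1 PC=7 HALTED

Answer: 1 4 0 4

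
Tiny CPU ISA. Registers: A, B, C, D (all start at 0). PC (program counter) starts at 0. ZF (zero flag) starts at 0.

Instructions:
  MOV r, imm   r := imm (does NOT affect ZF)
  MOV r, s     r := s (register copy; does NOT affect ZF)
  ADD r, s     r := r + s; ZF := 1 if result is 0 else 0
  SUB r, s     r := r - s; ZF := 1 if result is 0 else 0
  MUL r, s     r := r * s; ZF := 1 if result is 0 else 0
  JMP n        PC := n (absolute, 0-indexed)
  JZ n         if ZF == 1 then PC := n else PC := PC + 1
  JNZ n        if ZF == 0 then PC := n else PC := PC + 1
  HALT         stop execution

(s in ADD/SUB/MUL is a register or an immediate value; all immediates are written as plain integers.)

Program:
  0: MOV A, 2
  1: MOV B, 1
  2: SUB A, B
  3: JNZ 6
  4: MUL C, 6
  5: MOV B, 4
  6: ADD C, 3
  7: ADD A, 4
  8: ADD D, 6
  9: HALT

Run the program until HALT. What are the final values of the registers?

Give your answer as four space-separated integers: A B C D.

Step 1: PC=0 exec 'MOV A, 2'. After: A=2 B=0 C=0 D=0 ZF=0 PC=1
Step 2: PC=1 exec 'MOV B, 1'. After: A=2 B=1 C=0 D=0 ZF=0 PC=2
Step 3: PC=2 exec 'SUB A, B'. After: A=1 B=1 C=0 D=0 ZF=0 PC=3
Step 4: PC=3 exec 'JNZ 6'. After: A=1 B=1 C=0 D=0 ZF=0 PC=6
Step 5: PC=6 exec 'ADD C, 3'. After: A=1 B=1 C=3 D=0 ZF=0 PC=7
Step 6: PC=7 exec 'ADD A, 4'. After: A=5 B=1 C=3 D=0 ZF=0 PC=8
Step 7: PC=8 exec 'ADD D, 6'. After: A=5 B=1 C=3 D=6 ZF=0 PC=9
Step 8: PC=9 exec 'HALT'. After: A=5 B=1 C=3 D=6 ZF=0 PC=9 HALTED

Answer: 5 1 3 6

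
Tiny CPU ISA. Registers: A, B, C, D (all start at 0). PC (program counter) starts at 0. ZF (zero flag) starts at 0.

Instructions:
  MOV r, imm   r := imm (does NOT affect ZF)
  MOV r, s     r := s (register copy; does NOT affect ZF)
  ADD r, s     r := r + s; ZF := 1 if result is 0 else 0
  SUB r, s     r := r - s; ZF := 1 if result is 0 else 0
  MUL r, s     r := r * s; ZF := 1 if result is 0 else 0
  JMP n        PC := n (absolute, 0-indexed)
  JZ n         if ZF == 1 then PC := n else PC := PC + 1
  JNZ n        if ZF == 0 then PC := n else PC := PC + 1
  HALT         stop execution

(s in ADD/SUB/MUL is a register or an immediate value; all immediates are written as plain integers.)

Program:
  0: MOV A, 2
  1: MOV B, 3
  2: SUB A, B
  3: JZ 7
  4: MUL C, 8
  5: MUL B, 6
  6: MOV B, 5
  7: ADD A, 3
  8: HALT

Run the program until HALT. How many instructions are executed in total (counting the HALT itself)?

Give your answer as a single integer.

Step 1: PC=0 exec 'MOV A, 2'. After: A=2 B=0 C=0 D=0 ZF=0 PC=1
Step 2: PC=1 exec 'MOV B, 3'. After: A=2 B=3 C=0 D=0 ZF=0 PC=2
Step 3: PC=2 exec 'SUB A, B'. After: A=-1 B=3 C=0 D=0 ZF=0 PC=3
Step 4: PC=3 exec 'JZ 7'. After: A=-1 B=3 C=0 D=0 ZF=0 PC=4
Step 5: PC=4 exec 'MUL C, 8'. After: A=-1 B=3 C=0 D=0 ZF=1 PC=5
Step 6: PC=5 exec 'MUL B, 6'. After: A=-1 B=18 C=0 D=0 ZF=0 PC=6
Step 7: PC=6 exec 'MOV B, 5'. After: A=-1 B=5 C=0 D=0 ZF=0 PC=7
Step 8: PC=7 exec 'ADD A, 3'. After: A=2 B=5 C=0 D=0 ZF=0 PC=8
Step 9: PC=8 exec 'HALT'. After: A=2 B=5 C=0 D=0 ZF=0 PC=8 HALTED
Total instructions executed: 9

Answer: 9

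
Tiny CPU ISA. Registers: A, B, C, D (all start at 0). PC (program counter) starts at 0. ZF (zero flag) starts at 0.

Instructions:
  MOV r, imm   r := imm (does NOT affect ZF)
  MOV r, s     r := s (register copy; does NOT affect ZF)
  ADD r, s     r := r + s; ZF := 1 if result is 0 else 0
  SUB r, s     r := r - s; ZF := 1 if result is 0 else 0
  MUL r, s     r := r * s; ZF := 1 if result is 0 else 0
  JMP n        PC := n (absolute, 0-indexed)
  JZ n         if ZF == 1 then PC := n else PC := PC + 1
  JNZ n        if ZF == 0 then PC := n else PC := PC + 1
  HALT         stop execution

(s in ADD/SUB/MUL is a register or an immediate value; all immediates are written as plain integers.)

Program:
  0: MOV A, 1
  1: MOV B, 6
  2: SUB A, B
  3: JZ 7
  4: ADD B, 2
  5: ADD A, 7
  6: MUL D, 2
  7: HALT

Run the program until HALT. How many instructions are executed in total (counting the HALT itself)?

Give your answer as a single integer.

Answer: 8

Derivation:
Step 1: PC=0 exec 'MOV A, 1'. After: A=1 B=0 C=0 D=0 ZF=0 PC=1
Step 2: PC=1 exec 'MOV B, 6'. After: A=1 B=6 C=0 D=0 ZF=0 PC=2
Step 3: PC=2 exec 'SUB A, B'. After: A=-5 B=6 C=0 D=0 ZF=0 PC=3
Step 4: PC=3 exec 'JZ 7'. After: A=-5 B=6 C=0 D=0 ZF=0 PC=4
Step 5: PC=4 exec 'ADD B, 2'. After: A=-5 B=8 C=0 D=0 ZF=0 PC=5
Step 6: PC=5 exec 'ADD A, 7'. After: A=2 B=8 C=0 D=0 ZF=0 PC=6
Step 7: PC=6 exec 'MUL D, 2'. After: A=2 B=8 C=0 D=0 ZF=1 PC=7
Step 8: PC=7 exec 'HALT'. After: A=2 B=8 C=0 D=0 ZF=1 PC=7 HALTED
Total instructions executed: 8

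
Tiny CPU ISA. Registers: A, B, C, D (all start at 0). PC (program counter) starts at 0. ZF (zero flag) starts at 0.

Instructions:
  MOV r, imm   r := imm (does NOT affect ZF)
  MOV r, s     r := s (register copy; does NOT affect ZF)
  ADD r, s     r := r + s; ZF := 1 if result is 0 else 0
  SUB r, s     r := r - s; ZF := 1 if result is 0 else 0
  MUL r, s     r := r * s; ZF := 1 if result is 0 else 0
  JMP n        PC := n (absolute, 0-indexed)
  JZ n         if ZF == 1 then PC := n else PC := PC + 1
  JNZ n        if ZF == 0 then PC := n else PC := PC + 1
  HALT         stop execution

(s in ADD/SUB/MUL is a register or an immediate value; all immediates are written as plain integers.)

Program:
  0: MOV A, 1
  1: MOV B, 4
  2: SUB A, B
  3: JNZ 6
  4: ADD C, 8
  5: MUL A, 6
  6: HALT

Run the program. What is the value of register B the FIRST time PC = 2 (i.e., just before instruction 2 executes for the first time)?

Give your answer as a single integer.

Step 1: PC=0 exec 'MOV A, 1'. After: A=1 B=0 C=0 D=0 ZF=0 PC=1
Step 2: PC=1 exec 'MOV B, 4'. After: A=1 B=4 C=0 D=0 ZF=0 PC=2
First time PC=2: B=4

4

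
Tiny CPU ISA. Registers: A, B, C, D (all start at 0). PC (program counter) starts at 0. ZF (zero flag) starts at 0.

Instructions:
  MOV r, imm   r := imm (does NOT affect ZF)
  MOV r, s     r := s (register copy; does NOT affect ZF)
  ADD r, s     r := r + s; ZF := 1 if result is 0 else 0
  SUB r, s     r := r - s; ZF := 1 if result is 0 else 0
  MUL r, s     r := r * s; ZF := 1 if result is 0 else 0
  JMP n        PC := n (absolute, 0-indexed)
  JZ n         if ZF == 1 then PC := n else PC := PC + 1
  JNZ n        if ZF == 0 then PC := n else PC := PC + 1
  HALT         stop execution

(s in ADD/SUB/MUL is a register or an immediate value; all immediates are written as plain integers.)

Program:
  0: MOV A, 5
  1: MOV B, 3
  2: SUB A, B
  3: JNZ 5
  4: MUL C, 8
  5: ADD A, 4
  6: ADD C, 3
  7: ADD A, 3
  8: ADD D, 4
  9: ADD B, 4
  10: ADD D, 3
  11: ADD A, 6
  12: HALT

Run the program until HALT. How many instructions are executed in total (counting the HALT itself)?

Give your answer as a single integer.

Answer: 12

Derivation:
Step 1: PC=0 exec 'MOV A, 5'. After: A=5 B=0 C=0 D=0 ZF=0 PC=1
Step 2: PC=1 exec 'MOV B, 3'. After: A=5 B=3 C=0 D=0 ZF=0 PC=2
Step 3: PC=2 exec 'SUB A, B'. After: A=2 B=3 C=0 D=0 ZF=0 PC=3
Step 4: PC=3 exec 'JNZ 5'. After: A=2 B=3 C=0 D=0 ZF=0 PC=5
Step 5: PC=5 exec 'ADD A, 4'. After: A=6 B=3 C=0 D=0 ZF=0 PC=6
Step 6: PC=6 exec 'ADD C, 3'. After: A=6 B=3 C=3 D=0 ZF=0 PC=7
Step 7: PC=7 exec 'ADD A, 3'. After: A=9 B=3 C=3 D=0 ZF=0 PC=8
Step 8: PC=8 exec 'ADD D, 4'. After: A=9 B=3 C=3 D=4 ZF=0 PC=9
Step 9: PC=9 exec 'ADD B, 4'. After: A=9 B=7 C=3 D=4 ZF=0 PC=10
Step 10: PC=10 exec 'ADD D, 3'. After: A=9 B=7 C=3 D=7 ZF=0 PC=11
Step 11: PC=11 exec 'ADD A, 6'. After: A=15 B=7 C=3 D=7 ZF=0 PC=12
Step 12: PC=12 exec 'HALT'. After: A=15 B=7 C=3 D=7 ZF=0 PC=12 HALTED
Total instructions executed: 12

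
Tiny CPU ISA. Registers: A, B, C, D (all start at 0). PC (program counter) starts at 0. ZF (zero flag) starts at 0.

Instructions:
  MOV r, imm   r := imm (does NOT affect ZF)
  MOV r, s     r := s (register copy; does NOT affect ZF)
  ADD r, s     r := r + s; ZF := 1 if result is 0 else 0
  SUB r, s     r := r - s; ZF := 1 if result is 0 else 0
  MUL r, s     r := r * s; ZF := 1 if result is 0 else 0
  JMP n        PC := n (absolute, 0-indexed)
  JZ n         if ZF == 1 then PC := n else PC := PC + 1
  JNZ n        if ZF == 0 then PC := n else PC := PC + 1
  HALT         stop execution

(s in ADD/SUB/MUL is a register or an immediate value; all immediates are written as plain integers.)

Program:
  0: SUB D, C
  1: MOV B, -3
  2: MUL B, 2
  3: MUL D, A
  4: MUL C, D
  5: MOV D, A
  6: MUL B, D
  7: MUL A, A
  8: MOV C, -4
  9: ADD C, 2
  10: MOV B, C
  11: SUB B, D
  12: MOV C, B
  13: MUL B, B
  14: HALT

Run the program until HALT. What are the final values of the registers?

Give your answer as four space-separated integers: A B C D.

Step 1: PC=0 exec 'SUB D, C'. After: A=0 B=0 C=0 D=0 ZF=1 PC=1
Step 2: PC=1 exec 'MOV B, -3'. After: A=0 B=-3 C=0 D=0 ZF=1 PC=2
Step 3: PC=2 exec 'MUL B, 2'. After: A=0 B=-6 C=0 D=0 ZF=0 PC=3
Step 4: PC=3 exec 'MUL D, A'. After: A=0 B=-6 C=0 D=0 ZF=1 PC=4
Step 5: PC=4 exec 'MUL C, D'. After: A=0 B=-6 C=0 D=0 ZF=1 PC=5
Step 6: PC=5 exec 'MOV D, A'. After: A=0 B=-6 C=0 D=0 ZF=1 PC=6
Step 7: PC=6 exec 'MUL B, D'. After: A=0 B=0 C=0 D=0 ZF=1 PC=7
Step 8: PC=7 exec 'MUL A, A'. After: A=0 B=0 C=0 D=0 ZF=1 PC=8
Step 9: PC=8 exec 'MOV C, -4'. After: A=0 B=0 C=-4 D=0 ZF=1 PC=9
Step 10: PC=9 exec 'ADD C, 2'. After: A=0 B=0 C=-2 D=0 ZF=0 PC=10
Step 11: PC=10 exec 'MOV B, C'. After: A=0 B=-2 C=-2 D=0 ZF=0 PC=11
Step 12: PC=11 exec 'SUB B, D'. After: A=0 B=-2 C=-2 D=0 ZF=0 PC=12
Step 13: PC=12 exec 'MOV C, B'. After: A=0 B=-2 C=-2 D=0 ZF=0 PC=13
Step 14: PC=13 exec 'MUL B, B'. After: A=0 B=4 C=-2 D=0 ZF=0 PC=14
Step 15: PC=14 exec 'HALT'. After: A=0 B=4 C=-2 D=0 ZF=0 PC=14 HALTED

Answer: 0 4 -2 0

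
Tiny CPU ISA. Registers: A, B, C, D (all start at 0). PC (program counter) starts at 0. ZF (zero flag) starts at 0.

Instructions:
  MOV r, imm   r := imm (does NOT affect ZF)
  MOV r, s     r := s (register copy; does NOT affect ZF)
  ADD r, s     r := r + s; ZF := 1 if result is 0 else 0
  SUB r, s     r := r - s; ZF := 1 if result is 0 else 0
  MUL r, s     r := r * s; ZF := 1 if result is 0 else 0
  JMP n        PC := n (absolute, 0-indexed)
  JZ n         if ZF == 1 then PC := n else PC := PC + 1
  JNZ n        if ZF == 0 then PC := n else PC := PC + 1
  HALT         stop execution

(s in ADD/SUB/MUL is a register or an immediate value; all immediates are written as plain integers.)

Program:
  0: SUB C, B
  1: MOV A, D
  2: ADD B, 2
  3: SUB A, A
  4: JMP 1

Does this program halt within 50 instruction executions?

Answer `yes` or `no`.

Answer: no

Derivation:
Step 1: PC=0 exec 'SUB C, B'. After: A=0 B=0 C=0 D=0 ZF=1 PC=1
Step 2: PC=1 exec 'MOV A, D'. After: A=0 B=0 C=0 D=0 ZF=1 PC=2
Step 3: PC=2 exec 'ADD B, 2'. After: A=0 B=2 C=0 D=0 ZF=0 PC=3
Step 4: PC=3 exec 'SUB A, A'. After: A=0 B=2 C=0 D=0 ZF=1 PC=4
Step 5: PC=4 exec 'JMP 1'. After: A=0 B=2 C=0 D=0 ZF=1 PC=1
Step 6: PC=1 exec 'MOV A, D'. After: A=0 B=2 C=0 D=0 ZF=1 PC=2
Step 7: PC=2 exec 'ADD B, 2'. After: A=0 B=4 C=0 D=0 ZF=0 PC=3
Step 8: PC=3 exec 'SUB A, A'. After: A=0 B=4 C=0 D=0 ZF=1 PC=4
Step 9: PC=4 exec 'JMP 1'. After: A=0 B=4 C=0 D=0 ZF=1 PC=1
Step 10: PC=1 exec 'MOV A, D'. After: A=0 B=4 C=0 D=0 ZF=1 PC=2
Step 11: PC=2 exec 'ADD B, 2'. After: A=0 B=6 C=0 D=0 ZF=0 PC=3
Step 12: PC=3 exec 'SUB A, A'. After: A=0 B=6 C=0 D=0 ZF=1 PC=4
Step 13: PC=4 exec 'JMP 1'. After: A=0 B=6 C=0 D=0 ZF=1 PC=1
Step 14: PC=1 exec 'MOV A, D'. After: A=0 B=6 C=0 D=0 ZF=1 PC=2
Step 15: PC=2 exec 'ADD B, 2'. After: A=0 B=8 C=0 D=0 ZF=0 PC=3
After 50 steps: not halted. PC revisits the same instructions with no path to HALT; will never halt.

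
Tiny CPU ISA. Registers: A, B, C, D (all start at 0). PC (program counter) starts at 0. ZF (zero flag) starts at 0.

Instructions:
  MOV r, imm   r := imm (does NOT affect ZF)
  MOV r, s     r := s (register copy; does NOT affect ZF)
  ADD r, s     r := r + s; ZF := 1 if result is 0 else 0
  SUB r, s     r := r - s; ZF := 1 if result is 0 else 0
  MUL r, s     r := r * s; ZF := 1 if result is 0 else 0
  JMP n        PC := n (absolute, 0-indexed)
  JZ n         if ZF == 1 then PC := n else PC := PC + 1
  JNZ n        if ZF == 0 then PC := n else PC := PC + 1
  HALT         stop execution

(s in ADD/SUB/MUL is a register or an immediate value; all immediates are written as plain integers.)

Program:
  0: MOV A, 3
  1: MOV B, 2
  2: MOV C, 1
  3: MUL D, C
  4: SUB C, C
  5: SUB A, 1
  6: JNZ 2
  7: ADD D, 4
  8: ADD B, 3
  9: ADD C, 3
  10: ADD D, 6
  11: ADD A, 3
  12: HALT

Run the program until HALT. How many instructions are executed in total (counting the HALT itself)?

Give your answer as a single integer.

Step 1: PC=0 exec 'MOV A, 3'. After: A=3 B=0 C=0 D=0 ZF=0 PC=1
Step 2: PC=1 exec 'MOV B, 2'. After: A=3 B=2 C=0 D=0 ZF=0 PC=2
Step 3: PC=2 exec 'MOV C, 1'. After: A=3 B=2 C=1 D=0 ZF=0 PC=3
Step 4: PC=3 exec 'MUL D, C'. After: A=3 B=2 C=1 D=0 ZF=1 PC=4
Step 5: PC=4 exec 'SUB C, C'. After: A=3 B=2 C=0 D=0 ZF=1 PC=5
Step 6: PC=5 exec 'SUB A, 1'. After: A=2 B=2 C=0 D=0 ZF=0 PC=6
Step 7: PC=6 exec 'JNZ 2'. After: A=2 B=2 C=0 D=0 ZF=0 PC=2
Step 8: PC=2 exec 'MOV C, 1'. After: A=2 B=2 C=1 D=0 ZF=0 PC=3
Step 9: PC=3 exec 'MUL D, C'. After: A=2 B=2 C=1 D=0 ZF=1 PC=4
Step 10: PC=4 exec 'SUB C, C'. After: A=2 B=2 C=0 D=0 ZF=1 PC=5
Step 11: PC=5 exec 'SUB A, 1'. After: A=1 B=2 C=0 D=0 ZF=0 PC=6
Step 12: PC=6 exec 'JNZ 2'. After: A=1 B=2 C=0 D=0 ZF=0 PC=2
Step 13: PC=2 exec 'MOV C, 1'. After: A=1 B=2 C=1 D=0 ZF=0 PC=3
Step 14: PC=3 exec 'MUL D, C'. After: A=1 B=2 C=1 D=0 ZF=1 PC=4
Step 15: PC=4 exec 'SUB C, C'. After: A=1 B=2 C=0 D=0 ZF=1 PC=5
Step 16: PC=5 exec 'SUB A, 1'. After: A=0 B=2 C=0 D=0 ZF=1 PC=6
Step 17: PC=6 exec 'JNZ 2'. After: A=0 B=2 C=0 D=0 ZF=1 PC=7
Step 18: PC=7 exec 'ADD D, 4'. After: A=0 B=2 C=0 D=4 ZF=0 PC=8
Step 19: PC=8 exec 'ADD B, 3'. After: A=0 B=5 C=0 D=4 ZF=0 PC=9
Step 20: PC=9 exec 'ADD C, 3'. After: A=0 B=5 C=3 D=4 ZF=0 PC=10
Step 21: PC=10 exec 'ADD D, 6'. After: A=0 B=5 C=3 D=10 ZF=0 PC=11
Step 22: PC=11 exec 'ADD A, 3'. After: A=3 B=5 C=3 D=10 ZF=0 PC=12
Step 23: PC=12 exec 'HALT'. After: A=3 B=5 C=3 D=10 ZF=0 PC=12 HALTED
Total instructions executed: 23

Answer: 23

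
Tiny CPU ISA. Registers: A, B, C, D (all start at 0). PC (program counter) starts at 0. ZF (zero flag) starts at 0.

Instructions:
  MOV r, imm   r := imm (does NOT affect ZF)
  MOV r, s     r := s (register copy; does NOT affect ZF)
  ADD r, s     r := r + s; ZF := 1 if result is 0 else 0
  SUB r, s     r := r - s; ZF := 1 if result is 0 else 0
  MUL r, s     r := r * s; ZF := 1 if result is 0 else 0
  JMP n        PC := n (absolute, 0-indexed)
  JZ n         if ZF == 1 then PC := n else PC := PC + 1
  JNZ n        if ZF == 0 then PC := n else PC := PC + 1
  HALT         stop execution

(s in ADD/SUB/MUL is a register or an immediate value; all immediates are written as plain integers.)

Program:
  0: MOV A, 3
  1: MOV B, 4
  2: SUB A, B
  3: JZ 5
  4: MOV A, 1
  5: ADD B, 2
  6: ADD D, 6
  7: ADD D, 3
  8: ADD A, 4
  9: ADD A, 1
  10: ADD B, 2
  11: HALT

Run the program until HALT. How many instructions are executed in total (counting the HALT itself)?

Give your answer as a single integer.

Step 1: PC=0 exec 'MOV A, 3'. After: A=3 B=0 C=0 D=0 ZF=0 PC=1
Step 2: PC=1 exec 'MOV B, 4'. After: A=3 B=4 C=0 D=0 ZF=0 PC=2
Step 3: PC=2 exec 'SUB A, B'. After: A=-1 B=4 C=0 D=0 ZF=0 PC=3
Step 4: PC=3 exec 'JZ 5'. After: A=-1 B=4 C=0 D=0 ZF=0 PC=4
Step 5: PC=4 exec 'MOV A, 1'. After: A=1 B=4 C=0 D=0 ZF=0 PC=5
Step 6: PC=5 exec 'ADD B, 2'. After: A=1 B=6 C=0 D=0 ZF=0 PC=6
Step 7: PC=6 exec 'ADD D, 6'. After: A=1 B=6 C=0 D=6 ZF=0 PC=7
Step 8: PC=7 exec 'ADD D, 3'. After: A=1 B=6 C=0 D=9 ZF=0 PC=8
Step 9: PC=8 exec 'ADD A, 4'. After: A=5 B=6 C=0 D=9 ZF=0 PC=9
Step 10: PC=9 exec 'ADD A, 1'. After: A=6 B=6 C=0 D=9 ZF=0 PC=10
Step 11: PC=10 exec 'ADD B, 2'. After: A=6 B=8 C=0 D=9 ZF=0 PC=11
Step 12: PC=11 exec 'HALT'. After: A=6 B=8 C=0 D=9 ZF=0 PC=11 HALTED
Total instructions executed: 12

Answer: 12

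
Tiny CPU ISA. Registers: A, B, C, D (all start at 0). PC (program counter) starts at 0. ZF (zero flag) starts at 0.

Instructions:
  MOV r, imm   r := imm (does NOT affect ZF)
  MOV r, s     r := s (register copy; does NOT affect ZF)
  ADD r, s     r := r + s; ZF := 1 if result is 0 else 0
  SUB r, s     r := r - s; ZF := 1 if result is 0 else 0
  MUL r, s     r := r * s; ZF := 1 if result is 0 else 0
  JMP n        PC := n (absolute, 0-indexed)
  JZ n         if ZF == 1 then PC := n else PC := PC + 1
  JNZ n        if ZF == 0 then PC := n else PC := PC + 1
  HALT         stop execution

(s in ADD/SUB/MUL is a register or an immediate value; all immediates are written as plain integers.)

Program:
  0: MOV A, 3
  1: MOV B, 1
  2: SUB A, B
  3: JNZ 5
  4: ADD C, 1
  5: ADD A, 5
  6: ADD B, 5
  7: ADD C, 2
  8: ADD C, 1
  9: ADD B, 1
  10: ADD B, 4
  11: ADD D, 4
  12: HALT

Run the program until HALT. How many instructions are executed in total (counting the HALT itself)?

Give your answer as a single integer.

Step 1: PC=0 exec 'MOV A, 3'. After: A=3 B=0 C=0 D=0 ZF=0 PC=1
Step 2: PC=1 exec 'MOV B, 1'. After: A=3 B=1 C=0 D=0 ZF=0 PC=2
Step 3: PC=2 exec 'SUB A, B'. After: A=2 B=1 C=0 D=0 ZF=0 PC=3
Step 4: PC=3 exec 'JNZ 5'. After: A=2 B=1 C=0 D=0 ZF=0 PC=5
Step 5: PC=5 exec 'ADD A, 5'. After: A=7 B=1 C=0 D=0 ZF=0 PC=6
Step 6: PC=6 exec 'ADD B, 5'. After: A=7 B=6 C=0 D=0 ZF=0 PC=7
Step 7: PC=7 exec 'ADD C, 2'. After: A=7 B=6 C=2 D=0 ZF=0 PC=8
Step 8: PC=8 exec 'ADD C, 1'. After: A=7 B=6 C=3 D=0 ZF=0 PC=9
Step 9: PC=9 exec 'ADD B, 1'. After: A=7 B=7 C=3 D=0 ZF=0 PC=10
Step 10: PC=10 exec 'ADD B, 4'. After: A=7 B=11 C=3 D=0 ZF=0 PC=11
Step 11: PC=11 exec 'ADD D, 4'. After: A=7 B=11 C=3 D=4 ZF=0 PC=12
Step 12: PC=12 exec 'HALT'. After: A=7 B=11 C=3 D=4 ZF=0 PC=12 HALTED
Total instructions executed: 12

Answer: 12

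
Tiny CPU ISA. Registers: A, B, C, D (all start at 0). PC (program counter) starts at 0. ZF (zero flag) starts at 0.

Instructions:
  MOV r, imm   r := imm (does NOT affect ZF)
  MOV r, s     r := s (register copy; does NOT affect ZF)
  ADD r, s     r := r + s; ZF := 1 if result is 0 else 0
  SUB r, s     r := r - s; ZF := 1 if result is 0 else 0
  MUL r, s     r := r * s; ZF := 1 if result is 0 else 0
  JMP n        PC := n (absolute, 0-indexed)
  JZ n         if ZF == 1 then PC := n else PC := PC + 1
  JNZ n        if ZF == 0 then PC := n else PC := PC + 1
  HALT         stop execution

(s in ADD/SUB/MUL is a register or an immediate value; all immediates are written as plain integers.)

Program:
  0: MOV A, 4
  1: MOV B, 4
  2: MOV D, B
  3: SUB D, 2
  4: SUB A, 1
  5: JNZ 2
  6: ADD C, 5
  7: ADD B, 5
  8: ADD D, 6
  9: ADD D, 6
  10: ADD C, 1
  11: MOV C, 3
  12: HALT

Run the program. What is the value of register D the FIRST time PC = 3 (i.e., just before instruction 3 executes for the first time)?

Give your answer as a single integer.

Step 1: PC=0 exec 'MOV A, 4'. After: A=4 B=0 C=0 D=0 ZF=0 PC=1
Step 2: PC=1 exec 'MOV B, 4'. After: A=4 B=4 C=0 D=0 ZF=0 PC=2
Step 3: PC=2 exec 'MOV D, B'. After: A=4 B=4 C=0 D=4 ZF=0 PC=3
First time PC=3: D=4

4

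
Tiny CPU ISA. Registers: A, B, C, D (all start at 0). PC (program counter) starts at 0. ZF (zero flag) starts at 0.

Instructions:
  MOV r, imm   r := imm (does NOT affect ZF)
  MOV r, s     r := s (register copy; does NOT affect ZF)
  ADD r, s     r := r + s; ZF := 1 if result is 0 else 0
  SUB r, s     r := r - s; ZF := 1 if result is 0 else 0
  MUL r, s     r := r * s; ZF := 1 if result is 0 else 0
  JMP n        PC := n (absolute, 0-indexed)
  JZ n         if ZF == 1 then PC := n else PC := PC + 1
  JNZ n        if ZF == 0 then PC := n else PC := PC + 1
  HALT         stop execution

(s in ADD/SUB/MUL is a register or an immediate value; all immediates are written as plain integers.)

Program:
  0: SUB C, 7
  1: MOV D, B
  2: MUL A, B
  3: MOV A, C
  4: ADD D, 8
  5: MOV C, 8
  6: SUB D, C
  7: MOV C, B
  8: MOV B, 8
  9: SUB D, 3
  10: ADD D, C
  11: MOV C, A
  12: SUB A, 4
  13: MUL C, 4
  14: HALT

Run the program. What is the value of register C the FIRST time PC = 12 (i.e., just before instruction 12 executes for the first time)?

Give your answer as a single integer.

Step 1: PC=0 exec 'SUB C, 7'. After: A=0 B=0 C=-7 D=0 ZF=0 PC=1
Step 2: PC=1 exec 'MOV D, B'. After: A=0 B=0 C=-7 D=0 ZF=0 PC=2
Step 3: PC=2 exec 'MUL A, B'. After: A=0 B=0 C=-7 D=0 ZF=1 PC=3
Step 4: PC=3 exec 'MOV A, C'. After: A=-7 B=0 C=-7 D=0 ZF=1 PC=4
Step 5: PC=4 exec 'ADD D, 8'. After: A=-7 B=0 C=-7 D=8 ZF=0 PC=5
Step 6: PC=5 exec 'MOV C, 8'. After: A=-7 B=0 C=8 D=8 ZF=0 PC=6
Step 7: PC=6 exec 'SUB D, C'. After: A=-7 B=0 C=8 D=0 ZF=1 PC=7
Step 8: PC=7 exec 'MOV C, B'. After: A=-7 B=0 C=0 D=0 ZF=1 PC=8
Step 9: PC=8 exec 'MOV B, 8'. After: A=-7 B=8 C=0 D=0 ZF=1 PC=9
Step 10: PC=9 exec 'SUB D, 3'. After: A=-7 B=8 C=0 D=-3 ZF=0 PC=10
Step 11: PC=10 exec 'ADD D, C'. After: A=-7 B=8 C=0 D=-3 ZF=0 PC=11
Step 12: PC=11 exec 'MOV C, A'. After: A=-7 B=8 C=-7 D=-3 ZF=0 PC=12
First time PC=12: C=-7

-7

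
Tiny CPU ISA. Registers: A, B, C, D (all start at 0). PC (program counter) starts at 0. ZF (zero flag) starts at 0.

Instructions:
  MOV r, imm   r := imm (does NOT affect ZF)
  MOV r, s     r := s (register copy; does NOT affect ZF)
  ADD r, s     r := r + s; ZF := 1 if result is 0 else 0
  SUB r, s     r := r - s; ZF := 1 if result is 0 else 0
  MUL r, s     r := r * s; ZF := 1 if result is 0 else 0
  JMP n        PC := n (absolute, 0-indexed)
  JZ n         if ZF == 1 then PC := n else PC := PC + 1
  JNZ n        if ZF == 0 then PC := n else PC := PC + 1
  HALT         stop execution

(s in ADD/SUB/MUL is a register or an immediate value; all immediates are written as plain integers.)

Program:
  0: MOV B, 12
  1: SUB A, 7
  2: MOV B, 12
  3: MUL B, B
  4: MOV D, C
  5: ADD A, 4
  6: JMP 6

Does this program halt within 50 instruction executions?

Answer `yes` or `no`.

Answer: no

Derivation:
Step 1: PC=0 exec 'MOV B, 12'. After: A=0 B=12 C=0 D=0 ZF=0 PC=1
Step 2: PC=1 exec 'SUB A, 7'. After: A=-7 B=12 C=0 D=0 ZF=0 PC=2
Step 3: PC=2 exec 'MOV B, 12'. After: A=-7 B=12 C=0 D=0 ZF=0 PC=3
Step 4: PC=3 exec 'MUL B, B'. After: A=-7 B=144 C=0 D=0 ZF=0 PC=4
Step 5: PC=4 exec 'MOV D, C'. After: A=-7 B=144 C=0 D=0 ZF=0 PC=5
Step 6: PC=5 exec 'ADD A, 4'. After: A=-3 B=144 C=0 D=0 ZF=0 PC=6
Step 7: PC=6 exec 'JMP 6'. After: A=-3 B=144 C=0 D=0 ZF=0 PC=6
State after step 7 equals state after step 6: the program is in a cycle of length 1 and will never halt.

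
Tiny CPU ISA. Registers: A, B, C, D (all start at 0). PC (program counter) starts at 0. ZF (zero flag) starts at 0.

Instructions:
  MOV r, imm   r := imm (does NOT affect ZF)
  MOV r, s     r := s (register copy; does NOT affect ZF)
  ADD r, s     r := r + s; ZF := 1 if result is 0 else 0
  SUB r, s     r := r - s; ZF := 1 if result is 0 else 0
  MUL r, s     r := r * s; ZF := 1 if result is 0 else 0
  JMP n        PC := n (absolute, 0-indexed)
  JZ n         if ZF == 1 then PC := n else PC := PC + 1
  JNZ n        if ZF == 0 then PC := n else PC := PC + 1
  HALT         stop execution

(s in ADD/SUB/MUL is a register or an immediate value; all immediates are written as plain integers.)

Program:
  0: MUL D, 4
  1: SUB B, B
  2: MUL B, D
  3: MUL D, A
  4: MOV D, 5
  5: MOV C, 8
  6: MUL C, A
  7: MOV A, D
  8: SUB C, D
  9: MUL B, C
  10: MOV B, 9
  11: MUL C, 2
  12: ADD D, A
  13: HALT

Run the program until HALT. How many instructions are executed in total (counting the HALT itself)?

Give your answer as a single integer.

Step 1: PC=0 exec 'MUL D, 4'. After: A=0 B=0 C=0 D=0 ZF=1 PC=1
Step 2: PC=1 exec 'SUB B, B'. After: A=0 B=0 C=0 D=0 ZF=1 PC=2
Step 3: PC=2 exec 'MUL B, D'. After: A=0 B=0 C=0 D=0 ZF=1 PC=3
Step 4: PC=3 exec 'MUL D, A'. After: A=0 B=0 C=0 D=0 ZF=1 PC=4
Step 5: PC=4 exec 'MOV D, 5'. After: A=0 B=0 C=0 D=5 ZF=1 PC=5
Step 6: PC=5 exec 'MOV C, 8'. After: A=0 B=0 C=8 D=5 ZF=1 PC=6
Step 7: PC=6 exec 'MUL C, A'. After: A=0 B=0 C=0 D=5 ZF=1 PC=7
Step 8: PC=7 exec 'MOV A, D'. After: A=5 B=0 C=0 D=5 ZF=1 PC=8
Step 9: PC=8 exec 'SUB C, D'. After: A=5 B=0 C=-5 D=5 ZF=0 PC=9
Step 10: PC=9 exec 'MUL B, C'. After: A=5 B=0 C=-5 D=5 ZF=1 PC=10
Step 11: PC=10 exec 'MOV B, 9'. After: A=5 B=9 C=-5 D=5 ZF=1 PC=11
Step 12: PC=11 exec 'MUL C, 2'. After: A=5 B=9 C=-10 D=5 ZF=0 PC=12
Step 13: PC=12 exec 'ADD D, A'. After: A=5 B=9 C=-10 D=10 ZF=0 PC=13
Step 14: PC=13 exec 'HALT'. After: A=5 B=9 C=-10 D=10 ZF=0 PC=13 HALTED
Total instructions executed: 14

Answer: 14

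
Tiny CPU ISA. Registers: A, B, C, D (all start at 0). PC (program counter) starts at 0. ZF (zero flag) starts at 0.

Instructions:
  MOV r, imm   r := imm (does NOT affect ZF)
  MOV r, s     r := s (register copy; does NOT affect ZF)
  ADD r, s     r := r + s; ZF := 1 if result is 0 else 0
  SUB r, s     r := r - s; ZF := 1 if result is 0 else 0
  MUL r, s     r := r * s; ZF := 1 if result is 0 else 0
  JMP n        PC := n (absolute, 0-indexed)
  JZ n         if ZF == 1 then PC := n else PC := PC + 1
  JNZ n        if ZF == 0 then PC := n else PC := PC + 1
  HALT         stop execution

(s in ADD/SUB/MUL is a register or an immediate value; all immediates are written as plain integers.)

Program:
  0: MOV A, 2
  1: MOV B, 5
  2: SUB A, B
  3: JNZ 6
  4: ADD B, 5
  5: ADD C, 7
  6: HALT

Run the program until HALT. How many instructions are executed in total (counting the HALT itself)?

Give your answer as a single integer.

Step 1: PC=0 exec 'MOV A, 2'. After: A=2 B=0 C=0 D=0 ZF=0 PC=1
Step 2: PC=1 exec 'MOV B, 5'. After: A=2 B=5 C=0 D=0 ZF=0 PC=2
Step 3: PC=2 exec 'SUB A, B'. After: A=-3 B=5 C=0 D=0 ZF=0 PC=3
Step 4: PC=3 exec 'JNZ 6'. After: A=-3 B=5 C=0 D=0 ZF=0 PC=6
Step 5: PC=6 exec 'HALT'. After: A=-3 B=5 C=0 D=0 ZF=0 PC=6 HALTED
Total instructions executed: 5

Answer: 5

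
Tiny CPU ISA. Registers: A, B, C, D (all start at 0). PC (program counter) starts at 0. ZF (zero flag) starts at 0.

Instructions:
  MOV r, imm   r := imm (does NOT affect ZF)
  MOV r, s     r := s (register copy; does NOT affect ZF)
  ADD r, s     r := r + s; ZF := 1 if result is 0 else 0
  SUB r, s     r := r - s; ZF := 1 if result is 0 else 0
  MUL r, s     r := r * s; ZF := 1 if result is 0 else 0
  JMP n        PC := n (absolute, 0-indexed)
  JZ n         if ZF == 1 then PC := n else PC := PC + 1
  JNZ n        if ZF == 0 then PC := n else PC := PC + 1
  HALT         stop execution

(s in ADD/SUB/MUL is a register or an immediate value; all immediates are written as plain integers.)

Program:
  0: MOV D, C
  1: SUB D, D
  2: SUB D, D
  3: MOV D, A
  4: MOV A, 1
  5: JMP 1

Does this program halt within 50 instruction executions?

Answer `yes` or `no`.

Step 1: PC=0 exec 'MOV D, C'. After: A=0 B=0 C=0 D=0 ZF=0 PC=1
Step 2: PC=1 exec 'SUB D, D'. After: A=0 B=0 C=0 D=0 ZF=1 PC=2
Step 3: PC=2 exec 'SUB D, D'. After: A=0 B=0 C=0 D=0 ZF=1 PC=3
Step 4: PC=3 exec 'MOV D, A'. After: A=0 B=0 C=0 D=0 ZF=1 PC=4
Step 5: PC=4 exec 'MOV A, 1'. After: A=1 B=0 C=0 D=0 ZF=1 PC=5
Step 6: PC=5 exec 'JMP 1'. After: A=1 B=0 C=0 D=0 ZF=1 PC=1
Step 7: PC=1 exec 'SUB D, D'. After: A=1 B=0 C=0 D=0 ZF=1 PC=2
Step 8: PC=2 exec 'SUB D, D'. After: A=1 B=0 C=0 D=0 ZF=1 PC=3
Step 9: PC=3 exec 'MOV D, A'. After: A=1 B=0 C=0 D=1 ZF=1 PC=4
Step 10: PC=4 exec 'MOV A, 1'. After: A=1 B=0 C=0 D=1 ZF=1 PC=5
Step 11: PC=5 exec 'JMP 1'. After: A=1 B=0 C=0 D=1 ZF=1 PC=1
Step 12: PC=1 exec 'SUB D, D'. After: A=1 B=0 C=0 D=0 ZF=1 PC=2
State after step 12 equals state after step 7: the program is in a cycle of length 5 and will never halt.

Answer: no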